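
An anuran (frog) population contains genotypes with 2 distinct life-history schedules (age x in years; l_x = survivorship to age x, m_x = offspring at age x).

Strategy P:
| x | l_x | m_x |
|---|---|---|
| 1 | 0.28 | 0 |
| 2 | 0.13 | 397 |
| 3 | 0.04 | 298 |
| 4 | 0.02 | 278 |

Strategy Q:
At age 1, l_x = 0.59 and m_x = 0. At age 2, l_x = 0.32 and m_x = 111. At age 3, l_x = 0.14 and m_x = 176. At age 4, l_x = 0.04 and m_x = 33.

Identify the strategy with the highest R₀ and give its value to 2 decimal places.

Strategy P: R₀ = 0.28×0 + 0.13×397 + 0.04×298 + 0.02×278 = 69.0900
Strategy Q: R₀ = 0.59×0 + 0.32×111 + 0.14×176 + 0.04×33 = 61.4800
Highest R₀: strategy P with 69.0900.

69.09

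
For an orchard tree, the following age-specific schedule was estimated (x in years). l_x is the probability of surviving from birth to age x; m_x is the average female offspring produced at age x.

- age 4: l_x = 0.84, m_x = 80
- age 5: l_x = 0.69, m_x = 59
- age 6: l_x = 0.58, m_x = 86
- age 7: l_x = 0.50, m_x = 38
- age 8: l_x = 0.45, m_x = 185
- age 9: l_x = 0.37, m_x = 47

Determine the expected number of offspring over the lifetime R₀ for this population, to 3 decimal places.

R₀ = Σ l_x m_x:
  age 4: 0.84 × 80 = 67.2000
  age 5: 0.69 × 59 = 40.7100
  age 6: 0.58 × 86 = 49.8800
  age 7: 0.50 × 38 = 19.0000
  age 8: 0.45 × 185 = 83.2500
  age 9: 0.37 × 47 = 17.3900
R₀ = 67.2000 + 40.7100 + 49.8800 + 19.0000 + 83.2500 + 17.3900 = 277.4300

277.430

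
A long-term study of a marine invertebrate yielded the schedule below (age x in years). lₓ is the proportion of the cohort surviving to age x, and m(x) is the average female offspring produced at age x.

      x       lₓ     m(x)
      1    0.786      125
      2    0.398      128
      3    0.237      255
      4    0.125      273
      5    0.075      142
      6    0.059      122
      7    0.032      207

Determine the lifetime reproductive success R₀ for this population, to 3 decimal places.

268.226

R₀ = Σ lₓ m(x):
  age 1: 0.786 × 125 = 98.2500
  age 2: 0.398 × 128 = 50.9440
  age 3: 0.237 × 255 = 60.4350
  age 4: 0.125 × 273 = 34.1250
  age 5: 0.075 × 142 = 10.6500
  age 6: 0.059 × 122 = 7.1980
  age 7: 0.032 × 207 = 6.6240
R₀ = 98.2500 + 50.9440 + 60.4350 + 34.1250 + 10.6500 + 7.1980 + 6.6240 = 268.2260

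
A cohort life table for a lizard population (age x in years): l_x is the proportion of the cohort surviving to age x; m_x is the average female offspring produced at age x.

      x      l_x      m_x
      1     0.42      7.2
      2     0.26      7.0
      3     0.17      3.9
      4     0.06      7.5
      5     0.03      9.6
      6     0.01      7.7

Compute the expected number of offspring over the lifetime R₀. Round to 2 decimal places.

6.32

R₀ = Σ l_x m_x:
  age 1: 0.42 × 7.2 = 3.0240
  age 2: 0.26 × 7.0 = 1.8200
  age 3: 0.17 × 3.9 = 0.6630
  age 4: 0.06 × 7.5 = 0.4500
  age 5: 0.03 × 9.6 = 0.2880
  age 6: 0.01 × 7.7 = 0.0770
R₀ = 3.0240 + 1.8200 + 0.6630 + 0.4500 + 0.2880 + 0.0770 = 6.3220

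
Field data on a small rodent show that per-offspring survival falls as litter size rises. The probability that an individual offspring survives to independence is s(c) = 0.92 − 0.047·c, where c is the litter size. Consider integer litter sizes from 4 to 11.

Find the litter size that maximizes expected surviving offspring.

Expected surviving offspring = c × s(c):
  c=4: 4 × 0.732 = 2.928
  c=5: 5 × 0.685 = 3.425
  c=6: 6 × 0.638 = 3.828
  c=7: 7 × 0.591 = 4.137
  c=8: 8 × 0.544 = 4.352
  c=9: 9 × 0.497 = 4.473
  c=10: 10 × 0.450 = 4.500
  c=11: 11 × 0.403 = 4.433
Maximum at c = 10 (4.500 surviving offspring).

10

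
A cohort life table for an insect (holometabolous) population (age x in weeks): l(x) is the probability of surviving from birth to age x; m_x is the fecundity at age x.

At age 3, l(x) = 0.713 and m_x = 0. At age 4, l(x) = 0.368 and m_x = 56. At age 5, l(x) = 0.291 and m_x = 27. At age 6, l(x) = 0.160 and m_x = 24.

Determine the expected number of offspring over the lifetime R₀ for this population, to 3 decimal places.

R₀ = Σ l(x) m_x:
  age 3: 0.713 × 0 = 0.0000
  age 4: 0.368 × 56 = 20.6080
  age 5: 0.291 × 27 = 7.8570
  age 6: 0.160 × 24 = 3.8400
R₀ = 0.0000 + 20.6080 + 7.8570 + 3.8400 = 32.3050

32.305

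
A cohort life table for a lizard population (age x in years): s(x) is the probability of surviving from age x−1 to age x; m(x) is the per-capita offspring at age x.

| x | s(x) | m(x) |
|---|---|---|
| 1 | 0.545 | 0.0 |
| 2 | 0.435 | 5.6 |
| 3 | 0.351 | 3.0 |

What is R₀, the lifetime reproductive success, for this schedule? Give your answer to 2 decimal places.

Survivorship from birth: l_x = s_1·s_2·…·s_x.
  l_1 = 0.54500
  l_2 = 0.23708
  l_3 = 0.08321
R₀ = Σ l_x m(x):
  age 1: 0.54500 × 0.0 = 0.0000
  age 2: 0.23708 × 5.6 = 1.3276
  age 3: 0.08321 × 3.0 = 0.2496
R₀ = 0.0000 + 1.3276 + 0.2496 = 1.5773

1.58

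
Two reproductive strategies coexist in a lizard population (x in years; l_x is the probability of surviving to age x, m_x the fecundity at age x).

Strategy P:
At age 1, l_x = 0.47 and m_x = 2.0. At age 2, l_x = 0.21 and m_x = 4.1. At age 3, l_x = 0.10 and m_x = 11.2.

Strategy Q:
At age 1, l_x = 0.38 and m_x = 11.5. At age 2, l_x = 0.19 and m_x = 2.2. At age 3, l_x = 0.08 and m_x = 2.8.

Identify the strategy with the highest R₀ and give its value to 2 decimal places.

5.01

Strategy P: R₀ = 0.47×2.0 + 0.21×4.1 + 0.10×11.2 = 2.9210
Strategy Q: R₀ = 0.38×11.5 + 0.19×2.2 + 0.08×2.8 = 5.0120
Highest R₀: strategy Q with 5.0120.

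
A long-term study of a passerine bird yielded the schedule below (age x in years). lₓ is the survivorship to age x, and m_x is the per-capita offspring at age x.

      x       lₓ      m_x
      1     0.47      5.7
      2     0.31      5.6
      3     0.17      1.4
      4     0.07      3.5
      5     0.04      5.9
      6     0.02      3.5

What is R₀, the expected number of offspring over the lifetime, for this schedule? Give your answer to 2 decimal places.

5.20

R₀ = Σ lₓ m_x:
  age 1: 0.47 × 5.7 = 2.6790
  age 2: 0.31 × 5.6 = 1.7360
  age 3: 0.17 × 1.4 = 0.2380
  age 4: 0.07 × 3.5 = 0.2450
  age 5: 0.04 × 5.9 = 0.2360
  age 6: 0.02 × 3.5 = 0.0700
R₀ = 2.6790 + 1.7360 + 0.2380 + 0.2450 + 0.2360 + 0.0700 = 5.2040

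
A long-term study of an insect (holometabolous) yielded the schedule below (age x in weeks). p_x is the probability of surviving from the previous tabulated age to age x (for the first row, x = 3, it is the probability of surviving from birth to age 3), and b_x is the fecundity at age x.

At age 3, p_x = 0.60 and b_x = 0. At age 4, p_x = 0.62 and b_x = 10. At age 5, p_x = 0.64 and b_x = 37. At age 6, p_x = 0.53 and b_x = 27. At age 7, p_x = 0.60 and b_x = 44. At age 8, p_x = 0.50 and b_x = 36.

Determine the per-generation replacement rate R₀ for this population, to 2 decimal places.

20.63

Survivorship from birth: l_x = p_3·p_4·…·p_x.
  l_3 = 0.60000
  l_4 = 0.37200
  l_5 = 0.23808
  l_6 = 0.12618
  l_7 = 0.07571
  l_8 = 0.03785
R₀ = Σ l_x b_x:
  age 3: 0.60000 × 0 = 0.0000
  age 4: 0.37200 × 10 = 3.7200
  age 5: 0.23808 × 37 = 8.8090
  age 6: 0.12618 × 27 = 3.4069
  age 7: 0.07571 × 44 = 3.3312
  age 8: 0.03785 × 36 = 1.3626
R₀ = 0.0000 + 3.7200 + 8.8090 + 3.4069 + 3.3312 + 1.3626 = 20.6297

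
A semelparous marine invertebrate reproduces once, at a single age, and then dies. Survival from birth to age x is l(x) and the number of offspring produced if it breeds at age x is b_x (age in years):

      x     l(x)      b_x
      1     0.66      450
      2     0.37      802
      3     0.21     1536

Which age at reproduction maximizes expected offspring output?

3

Expected offspring if breeding at age x = l(x) × b_x:
  age 1: 0.66 × 450 = 297.000
  age 2: 0.37 × 802 = 296.740
  age 3: 0.21 × 1536 = 322.560
Maximum at age 3 (322.560).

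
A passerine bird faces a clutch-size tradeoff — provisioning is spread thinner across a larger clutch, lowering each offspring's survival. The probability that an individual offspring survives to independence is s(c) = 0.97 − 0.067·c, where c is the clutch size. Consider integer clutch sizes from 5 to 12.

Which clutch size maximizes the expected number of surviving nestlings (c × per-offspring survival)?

7

Expected surviving nestlings = c × s(c):
  c=5: 5 × 0.635 = 3.175
  c=6: 6 × 0.568 = 3.408
  c=7: 7 × 0.501 = 3.507
  c=8: 8 × 0.434 = 3.472
  c=9: 9 × 0.367 = 3.303
  c=10: 10 × 0.300 = 3.000
  c=11: 11 × 0.233 = 2.563
  c=12: 12 × 0.166 = 1.992
Maximum at c = 7 (3.507 surviving nestlings).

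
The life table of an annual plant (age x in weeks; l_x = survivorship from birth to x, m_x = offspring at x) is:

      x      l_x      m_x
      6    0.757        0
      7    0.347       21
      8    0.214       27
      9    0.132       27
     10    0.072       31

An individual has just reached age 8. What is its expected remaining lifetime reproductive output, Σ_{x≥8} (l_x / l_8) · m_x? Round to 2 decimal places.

l_8 = 0.214. Conditional survival from age 8 to x is l_x / l_8.
  x=8: (0.214/0.214) × 27 = 27.0000
  x=9: (0.132/0.214) × 27 = 16.6542
  x=10: (0.072/0.214) × 31 = 10.4299
Sum = 27.0000 + 16.6542 + 10.4299 = 54.0841

54.08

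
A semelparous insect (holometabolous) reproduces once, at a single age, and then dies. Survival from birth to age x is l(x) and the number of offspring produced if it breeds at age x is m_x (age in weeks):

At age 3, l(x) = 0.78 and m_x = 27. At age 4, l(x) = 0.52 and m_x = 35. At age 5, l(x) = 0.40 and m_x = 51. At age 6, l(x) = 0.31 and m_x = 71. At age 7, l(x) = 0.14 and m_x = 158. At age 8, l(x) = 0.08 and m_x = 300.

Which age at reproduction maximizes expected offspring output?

Expected offspring if breeding at age x = l(x) × m_x:
  age 3: 0.78 × 27 = 21.060
  age 4: 0.52 × 35 = 18.200
  age 5: 0.40 × 51 = 20.400
  age 6: 0.31 × 71 = 22.010
  age 7: 0.14 × 158 = 22.120
  age 8: 0.08 × 300 = 24.000
Maximum at age 8 (24.000).

8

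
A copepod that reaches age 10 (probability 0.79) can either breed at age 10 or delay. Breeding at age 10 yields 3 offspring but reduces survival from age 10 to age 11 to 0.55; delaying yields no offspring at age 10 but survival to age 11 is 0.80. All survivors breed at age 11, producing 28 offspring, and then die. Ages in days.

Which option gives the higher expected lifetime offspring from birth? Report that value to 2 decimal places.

breed at age 10: R₀ = 0.79 × (3 + 0.55 × 28) = 0.79 × 18.4000 = 14.5360
delay to age 11: R₀ = 0.79 × (0.80 × 28) = 0.79 × 22.4000 = 17.6960
Higher: delay to age 11 (17.6960).

17.70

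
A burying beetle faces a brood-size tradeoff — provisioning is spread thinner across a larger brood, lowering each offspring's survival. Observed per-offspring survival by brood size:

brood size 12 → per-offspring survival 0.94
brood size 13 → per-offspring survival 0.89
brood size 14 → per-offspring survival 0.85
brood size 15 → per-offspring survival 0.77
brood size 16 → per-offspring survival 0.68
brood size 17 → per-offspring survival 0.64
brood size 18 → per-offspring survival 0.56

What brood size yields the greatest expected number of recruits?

Expected recruits = c × s(c):
  c=12: 12 × 0.94 = 11.280
  c=13: 13 × 0.89 = 11.570
  c=14: 14 × 0.85 = 11.900
  c=15: 15 × 0.77 = 11.550
  c=16: 16 × 0.68 = 10.880
  c=17: 17 × 0.64 = 10.880
  c=18: 18 × 0.56 = 10.080
Maximum at c = 14 (11.900 recruits).

14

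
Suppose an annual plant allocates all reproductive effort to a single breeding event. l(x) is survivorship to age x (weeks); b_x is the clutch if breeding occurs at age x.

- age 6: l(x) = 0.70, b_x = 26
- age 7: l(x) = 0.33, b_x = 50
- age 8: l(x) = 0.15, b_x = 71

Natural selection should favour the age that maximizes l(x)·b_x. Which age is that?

6

Expected offspring if breeding at age x = l(x) × b_x:
  age 6: 0.70 × 26 = 18.200
  age 7: 0.33 × 50 = 16.500
  age 8: 0.15 × 71 = 10.650
Maximum at age 6 (18.200).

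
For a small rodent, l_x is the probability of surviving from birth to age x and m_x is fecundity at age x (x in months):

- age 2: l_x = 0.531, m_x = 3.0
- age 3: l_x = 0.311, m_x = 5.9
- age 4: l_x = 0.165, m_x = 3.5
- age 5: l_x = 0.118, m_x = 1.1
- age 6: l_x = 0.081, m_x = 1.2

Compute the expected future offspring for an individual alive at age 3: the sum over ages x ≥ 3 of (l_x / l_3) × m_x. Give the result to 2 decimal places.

l_3 = 0.311. Conditional survival from age 3 to x is l_x / l_3.
  x=3: (0.311/0.311) × 5.9 = 5.9000
  x=4: (0.165/0.311) × 3.5 = 1.8569
  x=5: (0.118/0.311) × 1.1 = 0.4174
  x=6: (0.081/0.311) × 1.2 = 0.3125
Sum = 5.9000 + 1.8569 + 0.4174 + 0.3125 = 8.4868

8.49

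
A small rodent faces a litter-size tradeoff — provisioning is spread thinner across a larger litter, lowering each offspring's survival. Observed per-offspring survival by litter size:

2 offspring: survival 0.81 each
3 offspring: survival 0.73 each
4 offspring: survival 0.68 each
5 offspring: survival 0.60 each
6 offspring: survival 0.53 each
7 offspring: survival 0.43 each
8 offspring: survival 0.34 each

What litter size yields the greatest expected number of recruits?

Expected recruits = c × s(c):
  c=2: 2 × 0.81 = 1.620
  c=3: 3 × 0.73 = 2.190
  c=4: 4 × 0.68 = 2.720
  c=5: 5 × 0.60 = 3.000
  c=6: 6 × 0.53 = 3.180
  c=7: 7 × 0.43 = 3.010
  c=8: 8 × 0.34 = 2.720
Maximum at c = 6 (3.180 recruits).

6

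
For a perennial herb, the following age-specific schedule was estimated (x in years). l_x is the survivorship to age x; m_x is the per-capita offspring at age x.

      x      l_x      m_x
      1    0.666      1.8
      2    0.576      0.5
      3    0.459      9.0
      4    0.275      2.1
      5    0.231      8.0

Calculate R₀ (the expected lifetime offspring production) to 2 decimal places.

8.04

R₀ = Σ l_x m_x:
  age 1: 0.666 × 1.8 = 1.1988
  age 2: 0.576 × 0.5 = 0.2880
  age 3: 0.459 × 9.0 = 4.1310
  age 4: 0.275 × 2.1 = 0.5775
  age 5: 0.231 × 8.0 = 1.8480
R₀ = 1.1988 + 0.2880 + 4.1310 + 0.5775 + 1.8480 = 8.0433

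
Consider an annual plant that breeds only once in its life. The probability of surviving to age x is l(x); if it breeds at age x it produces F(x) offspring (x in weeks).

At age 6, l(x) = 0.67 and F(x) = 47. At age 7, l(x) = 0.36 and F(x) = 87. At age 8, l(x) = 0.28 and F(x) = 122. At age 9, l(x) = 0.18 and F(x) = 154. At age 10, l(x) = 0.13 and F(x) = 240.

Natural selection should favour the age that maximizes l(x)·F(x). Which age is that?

Expected offspring if breeding at age x = l(x) × F(x):
  age 6: 0.67 × 47 = 31.490
  age 7: 0.36 × 87 = 31.320
  age 8: 0.28 × 122 = 34.160
  age 9: 0.18 × 154 = 27.720
  age 10: 0.13 × 240 = 31.200
Maximum at age 8 (34.160).

8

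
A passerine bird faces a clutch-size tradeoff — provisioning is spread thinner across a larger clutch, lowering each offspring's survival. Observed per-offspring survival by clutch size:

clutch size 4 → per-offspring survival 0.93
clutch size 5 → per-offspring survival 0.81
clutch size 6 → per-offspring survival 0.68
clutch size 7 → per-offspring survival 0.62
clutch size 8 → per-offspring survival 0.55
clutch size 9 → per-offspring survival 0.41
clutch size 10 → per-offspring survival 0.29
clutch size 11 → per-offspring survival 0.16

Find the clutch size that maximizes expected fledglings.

8

Expected fledglings = c × s(c):
  c=4: 4 × 0.93 = 3.720
  c=5: 5 × 0.81 = 4.050
  c=6: 6 × 0.68 = 4.080
  c=7: 7 × 0.62 = 4.340
  c=8: 8 × 0.55 = 4.400
  c=9: 9 × 0.41 = 3.690
  c=10: 10 × 0.29 = 2.900
  c=11: 11 × 0.16 = 1.760
Maximum at c = 8 (4.400 fledglings).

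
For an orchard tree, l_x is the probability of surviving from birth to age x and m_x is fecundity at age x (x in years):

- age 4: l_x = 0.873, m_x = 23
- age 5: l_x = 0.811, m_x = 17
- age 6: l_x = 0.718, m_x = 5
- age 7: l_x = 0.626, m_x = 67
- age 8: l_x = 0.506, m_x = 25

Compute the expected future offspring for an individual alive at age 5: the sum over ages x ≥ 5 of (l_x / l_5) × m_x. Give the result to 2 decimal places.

l_5 = 0.811. Conditional survival from age 5 to x is l_x / l_5.
  x=5: (0.811/0.811) × 17 = 17.0000
  x=6: (0.718/0.811) × 5 = 4.4266
  x=7: (0.626/0.811) × 67 = 51.7164
  x=8: (0.506/0.811) × 25 = 15.5980
Sum = 17.0000 + 4.4266 + 51.7164 + 15.5980 = 88.7411

88.74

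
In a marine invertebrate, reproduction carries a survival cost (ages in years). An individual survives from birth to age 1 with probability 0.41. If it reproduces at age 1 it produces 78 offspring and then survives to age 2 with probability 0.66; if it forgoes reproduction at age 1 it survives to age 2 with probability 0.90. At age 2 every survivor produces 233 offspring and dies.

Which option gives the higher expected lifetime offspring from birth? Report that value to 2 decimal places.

breed at age 1: R₀ = 0.41 × (78 + 0.66 × 233) = 0.41 × 231.7800 = 95.0298
delay to age 2: R₀ = 0.41 × (0.90 × 233) = 0.41 × 209.7000 = 85.9770
Higher: breed at age 1 (95.0298).

95.03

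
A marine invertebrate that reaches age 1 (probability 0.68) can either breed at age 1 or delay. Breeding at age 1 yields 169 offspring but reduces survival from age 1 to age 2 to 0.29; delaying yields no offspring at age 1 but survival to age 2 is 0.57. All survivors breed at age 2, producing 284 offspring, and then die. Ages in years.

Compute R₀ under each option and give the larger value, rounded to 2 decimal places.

170.92

breed at age 1: R₀ = 0.68 × (169 + 0.29 × 284) = 0.68 × 251.3600 = 170.9248
delay to age 2: R₀ = 0.68 × (0.57 × 284) = 0.68 × 161.8800 = 110.0784
Higher: breed at age 1 (170.9248).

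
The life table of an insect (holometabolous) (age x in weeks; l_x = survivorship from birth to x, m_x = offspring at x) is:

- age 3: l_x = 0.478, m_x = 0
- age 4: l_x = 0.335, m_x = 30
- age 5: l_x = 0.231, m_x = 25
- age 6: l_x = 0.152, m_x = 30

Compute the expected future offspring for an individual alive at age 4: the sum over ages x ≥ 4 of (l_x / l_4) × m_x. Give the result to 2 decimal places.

60.85

l_4 = 0.335. Conditional survival from age 4 to x is l_x / l_4.
  x=4: (0.335/0.335) × 30 = 30.0000
  x=5: (0.231/0.335) × 25 = 17.2388
  x=6: (0.152/0.335) × 30 = 13.6119
Sum = 30.0000 + 17.2388 + 13.6119 = 60.8507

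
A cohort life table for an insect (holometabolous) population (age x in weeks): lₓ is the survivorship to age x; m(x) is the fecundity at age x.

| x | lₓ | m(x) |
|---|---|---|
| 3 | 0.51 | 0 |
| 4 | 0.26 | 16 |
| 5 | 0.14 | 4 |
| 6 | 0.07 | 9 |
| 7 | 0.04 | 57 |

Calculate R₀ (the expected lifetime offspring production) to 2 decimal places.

7.63

R₀ = Σ lₓ m(x):
  age 3: 0.51 × 0 = 0.0000
  age 4: 0.26 × 16 = 4.1600
  age 5: 0.14 × 4 = 0.5600
  age 6: 0.07 × 9 = 0.6300
  age 7: 0.04 × 57 = 2.2800
R₀ = 0.0000 + 4.1600 + 0.5600 + 0.6300 + 2.2800 = 7.6300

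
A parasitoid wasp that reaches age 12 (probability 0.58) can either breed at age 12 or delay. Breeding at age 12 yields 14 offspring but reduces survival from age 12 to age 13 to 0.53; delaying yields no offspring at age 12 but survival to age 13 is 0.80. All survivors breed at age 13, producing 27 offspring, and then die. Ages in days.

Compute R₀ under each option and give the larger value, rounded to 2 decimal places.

breed at age 12: R₀ = 0.58 × (14 + 0.53 × 27) = 0.58 × 28.3100 = 16.4198
delay to age 13: R₀ = 0.58 × (0.80 × 27) = 0.58 × 21.6000 = 12.5280
Higher: breed at age 12 (16.4198).

16.42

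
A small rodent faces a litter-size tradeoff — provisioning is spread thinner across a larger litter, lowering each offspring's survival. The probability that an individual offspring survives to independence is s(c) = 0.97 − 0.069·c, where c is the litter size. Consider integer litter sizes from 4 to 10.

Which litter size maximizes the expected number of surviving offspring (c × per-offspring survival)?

Expected surviving offspring = c × s(c):
  c=4: 4 × 0.694 = 2.776
  c=5: 5 × 0.625 = 3.125
  c=6: 6 × 0.556 = 3.336
  c=7: 7 × 0.487 = 3.409
  c=8: 8 × 0.418 = 3.344
  c=9: 9 × 0.349 = 3.141
  c=10: 10 × 0.280 = 2.800
Maximum at c = 7 (3.409 surviving offspring).

7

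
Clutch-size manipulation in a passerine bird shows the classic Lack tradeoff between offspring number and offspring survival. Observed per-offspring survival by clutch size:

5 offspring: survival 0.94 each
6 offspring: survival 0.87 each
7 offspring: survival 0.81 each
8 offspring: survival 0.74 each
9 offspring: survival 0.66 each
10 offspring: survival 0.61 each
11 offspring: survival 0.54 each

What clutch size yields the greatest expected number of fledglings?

10

Expected fledglings = c × s(c):
  c=5: 5 × 0.94 = 4.700
  c=6: 6 × 0.87 = 5.220
  c=7: 7 × 0.81 = 5.670
  c=8: 8 × 0.74 = 5.920
  c=9: 9 × 0.66 = 5.940
  c=10: 10 × 0.61 = 6.100
  c=11: 11 × 0.54 = 5.940
Maximum at c = 10 (6.100 fledglings).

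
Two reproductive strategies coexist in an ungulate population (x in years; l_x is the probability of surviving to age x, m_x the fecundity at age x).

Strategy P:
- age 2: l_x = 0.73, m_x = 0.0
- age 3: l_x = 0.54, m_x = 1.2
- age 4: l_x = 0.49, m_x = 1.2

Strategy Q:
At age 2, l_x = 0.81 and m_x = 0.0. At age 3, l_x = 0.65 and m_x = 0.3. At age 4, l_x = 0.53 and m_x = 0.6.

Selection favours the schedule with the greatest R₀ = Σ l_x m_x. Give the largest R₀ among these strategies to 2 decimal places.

1.24

Strategy P: R₀ = 0.73×0.0 + 0.54×1.2 + 0.49×1.2 = 1.2360
Strategy Q: R₀ = 0.81×0.0 + 0.65×0.3 + 0.53×0.6 = 0.5130
Highest R₀: strategy P with 1.2360.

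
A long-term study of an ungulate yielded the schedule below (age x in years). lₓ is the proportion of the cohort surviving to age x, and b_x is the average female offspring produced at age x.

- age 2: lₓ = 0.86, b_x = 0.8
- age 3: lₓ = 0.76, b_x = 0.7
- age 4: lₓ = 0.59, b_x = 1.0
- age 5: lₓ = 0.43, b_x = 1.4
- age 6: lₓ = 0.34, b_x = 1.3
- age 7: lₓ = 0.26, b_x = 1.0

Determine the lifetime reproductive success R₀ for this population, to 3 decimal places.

R₀ = Σ lₓ b_x:
  age 2: 0.86 × 0.8 = 0.6880
  age 3: 0.76 × 0.7 = 0.5320
  age 4: 0.59 × 1.0 = 0.5900
  age 5: 0.43 × 1.4 = 0.6020
  age 6: 0.34 × 1.3 = 0.4420
  age 7: 0.26 × 1.0 = 0.2600
R₀ = 0.6880 + 0.5320 + 0.5900 + 0.6020 + 0.4420 + 0.2600 = 3.1140

3.114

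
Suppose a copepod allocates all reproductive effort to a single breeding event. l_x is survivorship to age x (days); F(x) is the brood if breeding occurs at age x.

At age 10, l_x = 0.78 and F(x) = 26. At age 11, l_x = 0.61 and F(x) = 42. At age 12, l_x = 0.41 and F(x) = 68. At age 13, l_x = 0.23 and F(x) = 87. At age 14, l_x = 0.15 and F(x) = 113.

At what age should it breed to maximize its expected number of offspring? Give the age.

Expected offspring if breeding at age x = l_x × F(x):
  age 10: 0.78 × 26 = 20.280
  age 11: 0.61 × 42 = 25.620
  age 12: 0.41 × 68 = 27.880
  age 13: 0.23 × 87 = 20.010
  age 14: 0.15 × 113 = 16.950
Maximum at age 12 (27.880).

12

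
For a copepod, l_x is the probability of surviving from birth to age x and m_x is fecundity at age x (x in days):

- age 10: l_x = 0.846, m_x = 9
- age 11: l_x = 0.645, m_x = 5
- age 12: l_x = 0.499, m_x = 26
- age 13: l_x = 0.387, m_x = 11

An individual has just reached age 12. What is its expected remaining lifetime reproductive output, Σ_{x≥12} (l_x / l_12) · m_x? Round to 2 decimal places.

34.53

l_12 = 0.499. Conditional survival from age 12 to x is l_x / l_12.
  x=12: (0.499/0.499) × 26 = 26.0000
  x=13: (0.387/0.499) × 11 = 8.5311
Sum = 26.0000 + 8.5311 = 34.5311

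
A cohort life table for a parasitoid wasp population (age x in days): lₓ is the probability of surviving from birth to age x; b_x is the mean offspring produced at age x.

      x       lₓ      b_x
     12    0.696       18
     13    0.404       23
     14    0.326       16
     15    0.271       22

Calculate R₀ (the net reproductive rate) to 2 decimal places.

33.00

R₀ = Σ lₓ b_x:
  age 12: 0.696 × 18 = 12.5280
  age 13: 0.404 × 23 = 9.2920
  age 14: 0.326 × 16 = 5.2160
  age 15: 0.271 × 22 = 5.9620
R₀ = 12.5280 + 9.2920 + 5.2160 + 5.9620 = 32.9980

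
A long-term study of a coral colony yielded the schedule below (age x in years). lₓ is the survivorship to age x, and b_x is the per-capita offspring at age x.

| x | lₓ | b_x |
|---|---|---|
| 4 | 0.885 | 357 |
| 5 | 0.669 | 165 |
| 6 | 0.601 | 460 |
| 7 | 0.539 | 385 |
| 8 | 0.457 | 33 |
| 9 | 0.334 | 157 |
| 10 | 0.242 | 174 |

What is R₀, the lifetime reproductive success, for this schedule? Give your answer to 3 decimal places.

R₀ = Σ lₓ b_x:
  age 4: 0.885 × 357 = 315.9450
  age 5: 0.669 × 165 = 110.3850
  age 6: 0.601 × 460 = 276.4600
  age 7: 0.539 × 385 = 207.5150
  age 8: 0.457 × 33 = 15.0810
  age 9: 0.334 × 157 = 52.4380
  age 10: 0.242 × 174 = 42.1080
R₀ = 315.9450 + 110.3850 + 276.4600 + 207.5150 + 15.0810 + 52.4380 + 42.1080 = 1019.9320

1019.932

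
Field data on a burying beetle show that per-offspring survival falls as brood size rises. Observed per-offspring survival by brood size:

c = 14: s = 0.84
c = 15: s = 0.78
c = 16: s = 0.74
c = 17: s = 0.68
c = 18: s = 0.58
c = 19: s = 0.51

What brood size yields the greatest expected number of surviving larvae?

16

Expected surviving larvae = c × s(c):
  c=14: 14 × 0.84 = 11.760
  c=15: 15 × 0.78 = 11.700
  c=16: 16 × 0.74 = 11.840
  c=17: 17 × 0.68 = 11.560
  c=18: 18 × 0.58 = 10.440
  c=19: 19 × 0.51 = 9.690
Maximum at c = 16 (11.840 surviving larvae).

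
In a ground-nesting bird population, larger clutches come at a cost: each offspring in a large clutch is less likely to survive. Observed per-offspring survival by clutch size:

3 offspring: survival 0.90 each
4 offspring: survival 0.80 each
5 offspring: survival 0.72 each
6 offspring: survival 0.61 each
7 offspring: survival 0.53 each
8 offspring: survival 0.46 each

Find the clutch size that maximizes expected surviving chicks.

7

Expected surviving chicks = c × s(c):
  c=3: 3 × 0.90 = 2.700
  c=4: 4 × 0.80 = 3.200
  c=5: 5 × 0.72 = 3.600
  c=6: 6 × 0.61 = 3.660
  c=7: 7 × 0.53 = 3.710
  c=8: 8 × 0.46 = 3.680
Maximum at c = 7 (3.710 surviving chicks).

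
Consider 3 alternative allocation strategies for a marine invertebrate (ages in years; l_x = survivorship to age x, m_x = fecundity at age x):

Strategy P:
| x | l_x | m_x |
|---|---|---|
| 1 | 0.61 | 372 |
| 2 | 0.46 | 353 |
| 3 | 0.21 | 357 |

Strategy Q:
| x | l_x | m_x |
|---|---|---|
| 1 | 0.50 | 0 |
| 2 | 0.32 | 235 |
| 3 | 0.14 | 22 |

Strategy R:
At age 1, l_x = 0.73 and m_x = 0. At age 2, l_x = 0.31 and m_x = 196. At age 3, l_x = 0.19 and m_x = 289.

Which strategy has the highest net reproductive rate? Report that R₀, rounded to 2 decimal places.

Strategy P: R₀ = 0.61×372 + 0.46×353 + 0.21×357 = 464.2700
Strategy Q: R₀ = 0.50×0 + 0.32×235 + 0.14×22 = 78.2800
Strategy R: R₀ = 0.73×0 + 0.31×196 + 0.19×289 = 115.6700
Highest R₀: strategy P with 464.2700.

464.27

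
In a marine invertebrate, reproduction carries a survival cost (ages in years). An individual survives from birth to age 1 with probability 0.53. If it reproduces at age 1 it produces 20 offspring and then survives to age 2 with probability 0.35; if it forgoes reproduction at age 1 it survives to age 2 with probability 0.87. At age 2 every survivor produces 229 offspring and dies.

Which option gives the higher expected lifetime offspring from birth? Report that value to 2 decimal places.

105.59

breed at age 1: R₀ = 0.53 × (20 + 0.35 × 229) = 0.53 × 100.1500 = 53.0795
delay to age 2: R₀ = 0.53 × (0.87 × 229) = 0.53 × 199.2300 = 105.5919
Higher: delay to age 2 (105.5919).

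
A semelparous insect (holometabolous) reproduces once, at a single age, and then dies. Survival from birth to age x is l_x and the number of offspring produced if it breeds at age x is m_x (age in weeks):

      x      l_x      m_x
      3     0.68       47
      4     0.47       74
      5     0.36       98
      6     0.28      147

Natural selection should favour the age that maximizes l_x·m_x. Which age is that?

6

Expected offspring if breeding at age x = l_x × m_x:
  age 3: 0.68 × 47 = 31.960
  age 4: 0.47 × 74 = 34.780
  age 5: 0.36 × 98 = 35.280
  age 6: 0.28 × 147 = 41.160
Maximum at age 6 (41.160).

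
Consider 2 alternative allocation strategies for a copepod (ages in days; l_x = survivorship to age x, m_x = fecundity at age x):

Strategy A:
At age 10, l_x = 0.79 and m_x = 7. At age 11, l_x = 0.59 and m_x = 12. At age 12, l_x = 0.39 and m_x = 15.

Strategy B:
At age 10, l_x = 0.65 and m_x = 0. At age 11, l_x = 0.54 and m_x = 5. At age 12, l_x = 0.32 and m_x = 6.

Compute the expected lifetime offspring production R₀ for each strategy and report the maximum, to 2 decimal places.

Strategy A: R₀ = 0.79×7 + 0.59×12 + 0.39×15 = 18.4600
Strategy B: R₀ = 0.65×0 + 0.54×5 + 0.32×6 = 4.6200
Highest R₀: strategy A with 18.4600.

18.46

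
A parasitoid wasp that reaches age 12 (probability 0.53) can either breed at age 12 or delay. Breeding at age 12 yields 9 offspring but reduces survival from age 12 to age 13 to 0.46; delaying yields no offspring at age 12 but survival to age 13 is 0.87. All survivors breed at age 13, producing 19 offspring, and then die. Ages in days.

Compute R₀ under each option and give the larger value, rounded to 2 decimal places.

9.40

breed at age 12: R₀ = 0.53 × (9 + 0.46 × 19) = 0.53 × 17.7400 = 9.4022
delay to age 13: R₀ = 0.53 × (0.87 × 19) = 0.53 × 16.5300 = 8.7609
Higher: breed at age 12 (9.4022).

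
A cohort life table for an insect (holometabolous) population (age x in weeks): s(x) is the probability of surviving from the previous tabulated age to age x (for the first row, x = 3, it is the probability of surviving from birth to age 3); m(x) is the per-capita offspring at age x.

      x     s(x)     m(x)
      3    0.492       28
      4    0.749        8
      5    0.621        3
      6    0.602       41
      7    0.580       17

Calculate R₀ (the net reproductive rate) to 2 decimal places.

24.42

Survivorship from birth: l_x = s_3·s_4·…·s_x.
  l_3 = 0.49200
  l_4 = 0.36851
  l_5 = 0.22884
  l_6 = 0.13776
  l_7 = 0.07990
R₀ = Σ l_x m(x):
  age 3: 0.49200 × 28 = 13.7760
  age 4: 0.36851 × 8 = 2.9481
  age 5: 0.22884 × 3 = 0.6865
  age 6: 0.13776 × 41 = 5.6482
  age 7: 0.07990 × 17 = 1.3583
R₀ = 13.7760 + 2.9481 + 0.6865 + 5.6482 + 1.3583 = 24.4171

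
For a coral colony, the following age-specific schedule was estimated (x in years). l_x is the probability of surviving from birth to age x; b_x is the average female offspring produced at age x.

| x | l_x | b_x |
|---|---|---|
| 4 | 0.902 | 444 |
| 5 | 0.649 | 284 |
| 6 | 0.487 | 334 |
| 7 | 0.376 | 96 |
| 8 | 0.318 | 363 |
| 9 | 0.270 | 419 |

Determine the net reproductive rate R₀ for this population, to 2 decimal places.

R₀ = Σ l_x b_x:
  age 4: 0.902 × 444 = 400.4880
  age 5: 0.649 × 284 = 184.3160
  age 6: 0.487 × 334 = 162.6580
  age 7: 0.376 × 96 = 36.0960
  age 8: 0.318 × 363 = 115.4340
  age 9: 0.270 × 419 = 113.1300
R₀ = 400.4880 + 184.3160 + 162.6580 + 36.0960 + 115.4340 + 113.1300 = 1012.1220

1012.12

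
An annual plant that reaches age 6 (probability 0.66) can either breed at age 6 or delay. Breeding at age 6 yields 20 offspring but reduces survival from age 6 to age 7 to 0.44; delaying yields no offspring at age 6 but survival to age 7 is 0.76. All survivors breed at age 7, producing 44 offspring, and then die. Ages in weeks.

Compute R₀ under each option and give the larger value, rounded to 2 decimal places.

breed at age 6: R₀ = 0.66 × (20 + 0.44 × 44) = 0.66 × 39.3600 = 25.9776
delay to age 7: R₀ = 0.66 × (0.76 × 44) = 0.66 × 33.4400 = 22.0704
Higher: breed at age 6 (25.9776).

25.98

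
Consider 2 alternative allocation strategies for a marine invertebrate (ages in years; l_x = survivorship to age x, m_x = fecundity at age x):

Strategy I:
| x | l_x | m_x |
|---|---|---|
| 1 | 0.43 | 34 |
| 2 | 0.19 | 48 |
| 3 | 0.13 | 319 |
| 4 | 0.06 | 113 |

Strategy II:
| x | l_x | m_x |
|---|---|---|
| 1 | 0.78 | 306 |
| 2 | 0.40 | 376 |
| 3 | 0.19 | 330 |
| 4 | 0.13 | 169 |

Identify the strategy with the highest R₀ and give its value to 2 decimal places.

Strategy I: R₀ = 0.43×34 + 0.19×48 + 0.13×319 + 0.06×113 = 71.9900
Strategy II: R₀ = 0.78×306 + 0.40×376 + 0.19×330 + 0.13×169 = 473.7500
Highest R₀: strategy II with 473.7500.

473.75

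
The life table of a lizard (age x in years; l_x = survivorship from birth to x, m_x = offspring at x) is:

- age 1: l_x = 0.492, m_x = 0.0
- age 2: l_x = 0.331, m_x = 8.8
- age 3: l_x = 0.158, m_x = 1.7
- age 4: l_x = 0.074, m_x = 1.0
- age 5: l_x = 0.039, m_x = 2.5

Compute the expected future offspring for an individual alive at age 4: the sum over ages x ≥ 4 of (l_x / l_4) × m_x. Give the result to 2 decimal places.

l_4 = 0.074. Conditional survival from age 4 to x is l_x / l_4.
  x=4: (0.074/0.074) × 1.0 = 1.0000
  x=5: (0.039/0.074) × 2.5 = 1.3176
Sum = 1.0000 + 1.3176 = 2.3176

2.32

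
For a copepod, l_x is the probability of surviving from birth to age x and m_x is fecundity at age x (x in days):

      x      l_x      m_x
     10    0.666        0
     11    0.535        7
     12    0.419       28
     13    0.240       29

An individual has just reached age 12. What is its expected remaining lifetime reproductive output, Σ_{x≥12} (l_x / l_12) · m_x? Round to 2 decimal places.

44.61

l_12 = 0.419. Conditional survival from age 12 to x is l_x / l_12.
  x=12: (0.419/0.419) × 28 = 28.0000
  x=13: (0.240/0.419) × 29 = 16.6110
Sum = 28.0000 + 16.6110 = 44.6110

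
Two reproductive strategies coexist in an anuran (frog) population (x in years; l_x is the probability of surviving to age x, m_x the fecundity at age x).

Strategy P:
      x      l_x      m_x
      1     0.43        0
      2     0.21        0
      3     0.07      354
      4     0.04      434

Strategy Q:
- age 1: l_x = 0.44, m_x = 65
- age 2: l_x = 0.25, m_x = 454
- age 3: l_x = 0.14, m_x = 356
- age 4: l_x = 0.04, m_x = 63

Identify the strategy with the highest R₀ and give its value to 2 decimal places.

Strategy P: R₀ = 0.43×0 + 0.21×0 + 0.07×354 + 0.04×434 = 42.1400
Strategy Q: R₀ = 0.44×65 + 0.25×454 + 0.14×356 + 0.04×63 = 194.4600
Highest R₀: strategy Q with 194.4600.

194.46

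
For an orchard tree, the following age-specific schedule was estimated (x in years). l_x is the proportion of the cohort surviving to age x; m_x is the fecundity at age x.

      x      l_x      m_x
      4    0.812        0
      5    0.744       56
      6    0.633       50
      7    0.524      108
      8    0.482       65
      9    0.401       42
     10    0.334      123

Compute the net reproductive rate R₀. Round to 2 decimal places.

R₀ = Σ l_x m_x:
  age 4: 0.812 × 0 = 0.0000
  age 5: 0.744 × 56 = 41.6640
  age 6: 0.633 × 50 = 31.6500
  age 7: 0.524 × 108 = 56.5920
  age 8: 0.482 × 65 = 31.3300
  age 9: 0.401 × 42 = 16.8420
  age 10: 0.334 × 123 = 41.0820
R₀ = 0.0000 + 41.6640 + 31.6500 + 56.5920 + 31.3300 + 16.8420 + 41.0820 = 219.1600

219.16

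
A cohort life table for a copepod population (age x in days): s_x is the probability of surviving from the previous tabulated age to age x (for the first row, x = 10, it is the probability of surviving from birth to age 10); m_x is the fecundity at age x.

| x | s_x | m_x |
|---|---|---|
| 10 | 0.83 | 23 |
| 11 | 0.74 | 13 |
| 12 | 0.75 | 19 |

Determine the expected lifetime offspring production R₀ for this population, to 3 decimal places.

35.827

Survivorship from birth: l_x = s_10·s_11·…·s_x.
  l_10 = 0.83000
  l_11 = 0.61420
  l_12 = 0.46065
R₀ = Σ l_x m_x:
  age 10: 0.83000 × 23 = 19.0900
  age 11: 0.61420 × 13 = 7.9846
  age 12: 0.46065 × 19 = 8.7523
R₀ = 19.0900 + 7.9846 + 8.7523 = 35.8269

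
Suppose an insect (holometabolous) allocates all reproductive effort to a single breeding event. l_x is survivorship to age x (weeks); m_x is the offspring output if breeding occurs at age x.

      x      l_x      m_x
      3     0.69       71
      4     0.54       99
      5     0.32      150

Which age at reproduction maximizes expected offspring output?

Expected offspring if breeding at age x = l_x × m_x:
  age 3: 0.69 × 71 = 48.990
  age 4: 0.54 × 99 = 53.460
  age 5: 0.32 × 150 = 48.000
Maximum at age 4 (53.460).

4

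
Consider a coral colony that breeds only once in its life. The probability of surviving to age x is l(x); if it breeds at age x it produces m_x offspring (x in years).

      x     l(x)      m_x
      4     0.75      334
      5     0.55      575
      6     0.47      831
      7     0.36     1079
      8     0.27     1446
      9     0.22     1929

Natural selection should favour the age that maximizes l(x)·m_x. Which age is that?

Expected offspring if breeding at age x = l(x) × m_x:
  age 4: 0.75 × 334 = 250.500
  age 5: 0.55 × 575 = 316.250
  age 6: 0.47 × 831 = 390.570
  age 7: 0.36 × 1079 = 388.440
  age 8: 0.27 × 1446 = 390.420
  age 9: 0.22 × 1929 = 424.380
Maximum at age 9 (424.380).

9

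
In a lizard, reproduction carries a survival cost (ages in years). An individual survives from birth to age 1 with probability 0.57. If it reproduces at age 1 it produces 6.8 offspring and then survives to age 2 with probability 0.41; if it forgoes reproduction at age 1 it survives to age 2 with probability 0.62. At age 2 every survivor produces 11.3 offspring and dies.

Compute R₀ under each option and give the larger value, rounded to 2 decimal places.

6.52

breed at age 1: R₀ = 0.57 × (6.8 + 0.41 × 11.3) = 0.57 × 11.4330 = 6.5168
delay to age 2: R₀ = 0.57 × (0.62 × 11.3) = 0.57 × 7.0060 = 3.9934
Higher: breed at age 1 (6.5168).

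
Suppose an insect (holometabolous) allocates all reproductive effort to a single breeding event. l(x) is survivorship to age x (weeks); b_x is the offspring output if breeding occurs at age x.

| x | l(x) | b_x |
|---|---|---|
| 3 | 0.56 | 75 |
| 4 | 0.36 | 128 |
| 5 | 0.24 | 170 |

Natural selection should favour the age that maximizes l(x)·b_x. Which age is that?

Expected offspring if breeding at age x = l(x) × b_x:
  age 3: 0.56 × 75 = 42.000
  age 4: 0.36 × 128 = 46.080
  age 5: 0.24 × 170 = 40.800
Maximum at age 4 (46.080).

4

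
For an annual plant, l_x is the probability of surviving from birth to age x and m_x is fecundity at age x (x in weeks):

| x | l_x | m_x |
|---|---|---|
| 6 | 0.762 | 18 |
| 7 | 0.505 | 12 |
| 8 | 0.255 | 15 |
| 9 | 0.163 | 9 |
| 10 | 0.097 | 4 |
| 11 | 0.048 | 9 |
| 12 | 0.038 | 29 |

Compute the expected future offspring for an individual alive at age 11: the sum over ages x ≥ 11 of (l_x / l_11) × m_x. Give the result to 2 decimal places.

l_11 = 0.048. Conditional survival from age 11 to x is l_x / l_11.
  x=11: (0.048/0.048) × 9 = 9.0000
  x=12: (0.038/0.048) × 29 = 22.9583
Sum = 9.0000 + 22.9583 = 31.9583

31.96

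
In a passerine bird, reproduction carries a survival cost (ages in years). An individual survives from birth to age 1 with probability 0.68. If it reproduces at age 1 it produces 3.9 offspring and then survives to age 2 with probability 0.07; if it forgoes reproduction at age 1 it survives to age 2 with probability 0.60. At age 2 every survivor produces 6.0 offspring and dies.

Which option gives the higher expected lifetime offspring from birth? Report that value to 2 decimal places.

2.94

breed at age 1: R₀ = 0.68 × (3.9 + 0.07 × 6.0) = 0.68 × 4.3200 = 2.9376
delay to age 2: R₀ = 0.68 × (0.60 × 6.0) = 0.68 × 3.6000 = 2.4480
Higher: breed at age 1 (2.9376).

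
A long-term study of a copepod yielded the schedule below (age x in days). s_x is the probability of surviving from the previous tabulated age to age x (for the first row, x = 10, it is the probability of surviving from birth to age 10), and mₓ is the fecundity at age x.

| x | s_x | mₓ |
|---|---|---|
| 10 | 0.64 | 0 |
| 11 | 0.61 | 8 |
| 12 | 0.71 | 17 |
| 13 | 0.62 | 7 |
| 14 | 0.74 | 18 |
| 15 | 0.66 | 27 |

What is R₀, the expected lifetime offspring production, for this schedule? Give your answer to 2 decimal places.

13.59

Survivorship from birth: l_x = s_10·s_11·…·s_x.
  l_10 = 0.64000
  l_11 = 0.39040
  l_12 = 0.27718
  l_13 = 0.17185
  l_14 = 0.12717
  l_15 = 0.08393
R₀ = Σ l_x mₓ:
  age 10: 0.64000 × 0 = 0.0000
  age 11: 0.39040 × 8 = 3.1232
  age 12: 0.27718 × 17 = 4.7121
  age 13: 0.17185 × 7 = 1.2029
  age 14: 0.12717 × 18 = 2.2891
  age 15: 0.08393 × 27 = 2.2661
R₀ = 0.0000 + 3.1232 + 4.7121 + 1.2029 + 2.2891 + 2.2661 = 13.5934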